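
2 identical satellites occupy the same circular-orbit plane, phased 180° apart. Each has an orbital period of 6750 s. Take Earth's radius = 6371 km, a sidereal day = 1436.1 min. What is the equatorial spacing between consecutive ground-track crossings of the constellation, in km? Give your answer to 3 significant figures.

1570 km

Single-satellite node shift = (6750.0/86166) × 360° = 28.20°.
With 2 satellites evenly phased, successive equator crossings are 28.20/2 = 14.101° apart.
That is 14.101 × 111.2 = 1568 km at the equator.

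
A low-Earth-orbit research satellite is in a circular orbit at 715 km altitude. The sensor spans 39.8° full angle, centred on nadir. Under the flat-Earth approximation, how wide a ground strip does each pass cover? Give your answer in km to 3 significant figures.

518 km

Half-angle = 39.8°/2 = 19.9°.
Swath width ≈ 2h·tan(θ/2) = 2 × 715 × tan(19.9°) = 517.7 km.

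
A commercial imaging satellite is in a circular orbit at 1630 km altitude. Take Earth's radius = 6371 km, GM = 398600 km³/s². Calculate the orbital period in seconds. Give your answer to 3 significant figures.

Semi-major axis a = 6371 + 1630 = 8001 km. Period T = 2π√(a³/μ) = 2π√(8001³/398600) = 7122.4 s = 118.71 min.

7120 seconds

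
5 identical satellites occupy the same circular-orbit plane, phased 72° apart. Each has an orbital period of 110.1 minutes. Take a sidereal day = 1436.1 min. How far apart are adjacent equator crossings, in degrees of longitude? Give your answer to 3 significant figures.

5.52°

T = 110.1 min = 6606.0 s.
Single-satellite node shift = (6606.0/86166) × 360° = 27.60°.
With 5 satellites evenly phased, successive equator crossings are 27.60/5 = 5.520° apart.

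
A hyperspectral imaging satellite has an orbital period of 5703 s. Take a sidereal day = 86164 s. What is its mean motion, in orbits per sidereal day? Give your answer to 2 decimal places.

15.11

Orbits per sidereal day = 86164 / 5703.0 = 15.109.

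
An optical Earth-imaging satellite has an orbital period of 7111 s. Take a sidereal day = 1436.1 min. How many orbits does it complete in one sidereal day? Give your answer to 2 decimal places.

12.12

Orbits per sidereal day = 86166 / 7111.0 = 12.117.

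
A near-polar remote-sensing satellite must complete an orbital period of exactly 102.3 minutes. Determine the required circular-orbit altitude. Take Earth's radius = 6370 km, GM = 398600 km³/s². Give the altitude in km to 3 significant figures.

876 km

T = 102.3 min = 6138.0 s.
From T = 2π√(a³/μ): a = (μ T²/4π²)^(1/3) = (398600 × 6138.0² / 4π²)^(1/3) = 7246 km.
Altitude h = a − R = 7246 − 6370 = 876 km.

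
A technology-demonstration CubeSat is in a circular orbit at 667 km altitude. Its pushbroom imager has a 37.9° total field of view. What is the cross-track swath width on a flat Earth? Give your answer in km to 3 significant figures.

Half-angle = 37.9°/2 = 18.95°.
Swath width ≈ 2h·tan(θ/2) = 2 × 667 × tan(18.95°) = 458.0 km.

458 km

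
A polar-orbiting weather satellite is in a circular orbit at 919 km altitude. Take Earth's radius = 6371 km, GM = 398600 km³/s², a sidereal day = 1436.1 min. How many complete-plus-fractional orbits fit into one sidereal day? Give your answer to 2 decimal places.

Semi-major axis a = 6371 + 919 = 7290 km. Period T = 2π√(a³/μ) = 2π√(7290³/398600) = 6194.4 s = 103.24 min.
Orbits per sidereal day = 86166 / 6194.4 = 13.910.

13.91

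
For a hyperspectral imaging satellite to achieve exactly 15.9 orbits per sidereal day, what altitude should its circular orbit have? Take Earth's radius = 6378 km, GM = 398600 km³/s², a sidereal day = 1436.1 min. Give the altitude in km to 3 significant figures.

Required period T = 86166 / 15.9 = 5419.2 s.
From T = 2π√(a³/μ): a = (μ T²/4π²)^(1/3) = (398600 × 5419.2² / 4π²)^(1/3) = 6668 km.
Altitude h = a − R = 6668 − 6378 = 290 km.

290 km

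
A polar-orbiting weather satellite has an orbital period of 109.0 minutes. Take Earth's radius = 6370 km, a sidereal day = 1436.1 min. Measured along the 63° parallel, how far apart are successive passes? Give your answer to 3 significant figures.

1380 km

T = 109.0 min = 6540.0 s.
Node shift per orbit = (6540.0/86166) × 360° = 27.32°.
Equatorial spacing = 27.32 × 111.2 km/° = 3038 km.
At 63° latitude, spacing = 3038 × cos(63°) = 1379 km.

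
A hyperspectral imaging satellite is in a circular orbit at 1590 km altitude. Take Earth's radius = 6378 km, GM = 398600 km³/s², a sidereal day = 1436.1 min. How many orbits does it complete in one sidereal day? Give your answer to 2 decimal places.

12.17

Semi-major axis a = 6378 + 1590 = 7968 km. Period T = 2π√(a³/μ) = 2π√(7968³/398600) = 7078.4 s = 117.97 min.
Orbits per sidereal day = 86166 / 7078.4 = 12.173.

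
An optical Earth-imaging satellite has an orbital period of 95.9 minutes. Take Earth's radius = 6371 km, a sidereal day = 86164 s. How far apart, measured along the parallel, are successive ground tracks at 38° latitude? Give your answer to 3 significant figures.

T = 95.9 min = 5754.0 s.
Node shift per orbit = (5754.0/86164) × 360° = 24.04°.
Equatorial spacing = 24.04 × 111.2 km/° = 2673 km.
At 38° latitude, spacing = 2673 × cos(38°) = 2107 km.

2110 km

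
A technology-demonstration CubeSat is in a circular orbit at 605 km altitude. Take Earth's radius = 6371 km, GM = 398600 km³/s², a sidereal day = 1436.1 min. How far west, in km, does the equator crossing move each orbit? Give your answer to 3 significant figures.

Semi-major axis a = 6371 + 605 = 6976 km. Period T = 2π√(a³/μ) = 2π√(6976³/398600) = 5798.6 s = 96.64 min.
During one orbit Earth rotates (5798.6 / 86166) × 360° = 24.23°.
At the equator that is 24.23° × (2π·6371/360) km/° = 24.23 × 111.2 = 2694 km.

2690 km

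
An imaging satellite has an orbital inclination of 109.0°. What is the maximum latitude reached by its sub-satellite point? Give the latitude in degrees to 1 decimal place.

71.0°

Retrograde orbit: the ground track reaches ±(180° − i) = ±(180 − 109.0) = ±71.0°.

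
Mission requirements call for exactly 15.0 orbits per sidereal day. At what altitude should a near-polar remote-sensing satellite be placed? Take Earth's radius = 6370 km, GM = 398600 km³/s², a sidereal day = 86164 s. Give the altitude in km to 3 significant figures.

Required period T = 86164 / 15.0 = 5744.3 s.
From T = 2π√(a³/μ): a = (μ T²/4π²)^(1/3) = (398600 × 5744.3² / 4π²)^(1/3) = 6932 km.
Altitude h = a − R = 6932 − 6370 = 562 km.

562 km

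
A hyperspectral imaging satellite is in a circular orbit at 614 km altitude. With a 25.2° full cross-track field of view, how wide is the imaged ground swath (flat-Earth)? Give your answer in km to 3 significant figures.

Half-angle = 25.2°/2 = 12.6°.
Swath width ≈ 2h·tan(θ/2) = 2 × 614 × tan(12.6°) = 274.5 km.

274 km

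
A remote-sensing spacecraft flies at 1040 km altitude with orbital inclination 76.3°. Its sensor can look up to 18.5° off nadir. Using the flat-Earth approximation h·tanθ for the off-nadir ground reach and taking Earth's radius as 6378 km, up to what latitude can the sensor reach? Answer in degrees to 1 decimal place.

79.4°

For a prograde orbit the ground track reaches latitude ±i = ±76.3°.
Sensor half-swath on the ground ≈ 1040·tan(18.5°) = 348 km = 3.13° of latitude.
Maximum observable latitude ≈ 76.3 + 3.13 = 79.4°.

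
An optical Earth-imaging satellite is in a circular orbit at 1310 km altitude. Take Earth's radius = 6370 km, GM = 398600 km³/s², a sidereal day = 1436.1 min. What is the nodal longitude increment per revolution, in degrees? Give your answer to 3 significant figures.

Semi-major axis a = 6370 + 1310 = 7680 km. Period T = 2π√(a³/μ) = 2π√(7680³/398600) = 6698.1 s = 111.64 min.
During one orbit Earth rotates (6698.1 / 86166) × 360° = 27.98°.

28.0°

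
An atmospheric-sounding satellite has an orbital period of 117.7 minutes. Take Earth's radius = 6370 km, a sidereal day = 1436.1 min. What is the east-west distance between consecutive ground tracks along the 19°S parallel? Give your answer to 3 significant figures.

3100 km

T = 117.7 min = 7062.0 s.
Node shift per orbit = (7062.0/86166) × 360° = 29.50°.
Equatorial spacing = 29.50 × 111.2 km/° = 3280 km.
At 19° latitude, spacing = 3280 × cos(19°) = 3102 km.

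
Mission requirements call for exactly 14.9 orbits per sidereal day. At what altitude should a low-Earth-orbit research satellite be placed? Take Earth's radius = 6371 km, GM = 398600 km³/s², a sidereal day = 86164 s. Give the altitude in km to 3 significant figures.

Required period T = 86164 / 14.9 = 5782.8 s.
From T = 2π√(a³/μ): a = (μ T²/4π²)^(1/3) = (398600 × 5782.8² / 4π²)^(1/3) = 6963 km.
Altitude h = a − R = 6963 − 6371 = 592 km.

592 km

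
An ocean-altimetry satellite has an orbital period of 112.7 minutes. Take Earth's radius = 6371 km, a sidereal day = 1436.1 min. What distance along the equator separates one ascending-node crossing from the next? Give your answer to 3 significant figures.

3140 km

T = 112.7 min = 6762.0 s.
During one orbit Earth rotates (6762.0 / 86166) × 360° = 28.25°.
At the equator that is 28.25° × (2π·6371/360) km/° = 28.25 × 111.2 = 3141 km.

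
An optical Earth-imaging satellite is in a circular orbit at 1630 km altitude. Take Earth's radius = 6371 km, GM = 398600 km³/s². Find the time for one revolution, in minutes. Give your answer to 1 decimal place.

Semi-major axis a = 6371 + 1630 = 8001 km. Period T = 2π√(a³/μ) = 2π√(8001³/398600) = 7122.4 s = 118.71 min.

118.7 min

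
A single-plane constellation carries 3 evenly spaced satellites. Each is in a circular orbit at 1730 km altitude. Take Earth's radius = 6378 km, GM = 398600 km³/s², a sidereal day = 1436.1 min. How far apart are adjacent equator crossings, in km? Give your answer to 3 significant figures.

Semi-major axis a = 6378 + 1730 = 8108 km. Period T = 2π√(a³/μ) = 2π√(8108³/398600) = 7265.8 s = 121.10 min.
Single-satellite node shift = (7265.8/86166) × 360° = 30.36°.
With 3 satellites evenly phased, successive equator crossings are 30.36/3 = 10.119° apart.
That is 10.119 × 111.3 = 1126 km at the equator.

1130 km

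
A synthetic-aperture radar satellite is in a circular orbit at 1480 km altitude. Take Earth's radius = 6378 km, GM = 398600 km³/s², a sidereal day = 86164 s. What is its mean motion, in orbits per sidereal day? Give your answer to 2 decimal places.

Semi-major axis a = 6378 + 1480 = 7858 km. Period T = 2π√(a³/μ) = 2π√(7858³/398600) = 6932.3 s = 115.54 min.
Orbits per sidereal day = 86164 / 6932.3 = 12.429.

12.43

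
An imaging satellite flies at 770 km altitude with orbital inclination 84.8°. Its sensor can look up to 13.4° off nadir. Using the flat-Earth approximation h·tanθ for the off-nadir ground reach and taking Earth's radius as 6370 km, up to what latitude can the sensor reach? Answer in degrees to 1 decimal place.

86.4°

For a prograde orbit the ground track reaches latitude ±i = ±84.8°.
Sensor half-swath on the ground ≈ 770·tan(13.4°) = 183 km = 1.65° of latitude.
Maximum observable latitude ≈ 84.8 + 1.65 = 86.4°.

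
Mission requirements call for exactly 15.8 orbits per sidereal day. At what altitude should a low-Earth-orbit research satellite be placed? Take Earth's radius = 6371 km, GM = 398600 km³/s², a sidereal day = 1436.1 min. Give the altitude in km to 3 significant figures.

Required period T = 86166 / 15.8 = 5453.5 s.
From T = 2π√(a³/μ): a = (μ T²/4π²)^(1/3) = (398600 × 5453.5² / 4π²)^(1/3) = 6696 km.
Altitude h = a − R = 6696 − 6371 = 325 km.

325 km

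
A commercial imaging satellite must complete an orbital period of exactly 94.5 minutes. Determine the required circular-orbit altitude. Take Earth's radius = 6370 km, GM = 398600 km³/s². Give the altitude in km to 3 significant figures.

502 km

T = 94.5 min = 5670.0 s.
From T = 2π√(a³/μ): a = (μ T²/4π²)^(1/3) = (398600 × 5670.0² / 4π²)^(1/3) = 6872 km.
Altitude h = a − R = 6872 − 6370 = 502 km.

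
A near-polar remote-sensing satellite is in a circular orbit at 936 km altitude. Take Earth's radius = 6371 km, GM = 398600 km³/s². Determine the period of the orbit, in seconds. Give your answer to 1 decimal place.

Semi-major axis a = 6371 + 936 = 7307 km. Period T = 2π√(a³/μ) = 2π√(7307³/398600) = 6216.1 s = 103.60 min.

6216.1 seconds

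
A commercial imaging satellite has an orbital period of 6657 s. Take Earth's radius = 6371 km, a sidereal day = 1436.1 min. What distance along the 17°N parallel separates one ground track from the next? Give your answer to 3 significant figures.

2960 km

Node shift per orbit = (6657.0/86166) × 360° = 27.81°.
Equatorial spacing = 27.81 × 111.2 km/° = 3093 km.
At 17° latitude, spacing = 3093 × cos(17°) = 2958 km.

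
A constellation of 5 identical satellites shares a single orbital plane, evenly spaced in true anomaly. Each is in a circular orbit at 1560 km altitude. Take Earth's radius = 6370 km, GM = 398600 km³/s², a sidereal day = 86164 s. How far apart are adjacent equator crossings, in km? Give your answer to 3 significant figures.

653 km

Semi-major axis a = 6370 + 1560 = 7930 km. Period T = 2π√(a³/μ) = 2π√(7930³/398600) = 7027.8 s = 117.13 min.
Single-satellite node shift = (7027.8/86164) × 360° = 29.36°.
With 5 satellites evenly phased, successive equator crossings are 29.36/5 = 5.873° apart.
That is 5.873 × 111.2 = 653 km at the equator.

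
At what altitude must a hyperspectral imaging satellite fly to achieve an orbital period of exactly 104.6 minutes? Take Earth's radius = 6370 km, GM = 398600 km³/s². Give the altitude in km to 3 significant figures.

T = 104.6 min = 6276.0 s.
From T = 2π√(a³/μ): a = (μ T²/4π²)^(1/3) = (398600 × 6276.0² / 4π²)^(1/3) = 7354 km.
Altitude h = a − R = 7354 − 6370 = 984 km.

984 km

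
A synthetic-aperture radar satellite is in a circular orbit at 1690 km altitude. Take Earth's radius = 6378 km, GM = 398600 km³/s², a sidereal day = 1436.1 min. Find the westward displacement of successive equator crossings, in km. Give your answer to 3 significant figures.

3350 km

Semi-major axis a = 6378 + 1690 = 8068 km. Period T = 2π√(a³/μ) = 2π√(8068³/398600) = 7212.1 s = 120.20 min.
During one orbit Earth rotates (7212.1 / 86166) × 360° = 30.13°.
At the equator that is 30.13° × (2π·6378/360) km/° = 30.13 × 111.3 = 3354 km.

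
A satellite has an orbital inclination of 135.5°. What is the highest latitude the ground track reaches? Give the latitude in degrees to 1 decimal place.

Retrograde orbit: the ground track reaches ±(180° − i) = ±(180 − 135.5) = ±44.5°.

44.5°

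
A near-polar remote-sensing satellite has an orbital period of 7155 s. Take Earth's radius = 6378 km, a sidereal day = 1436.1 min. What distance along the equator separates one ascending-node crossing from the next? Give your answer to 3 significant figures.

3330 km

During one orbit Earth rotates (7155.0 / 86166) × 360° = 29.89°.
At the equator that is 29.89° × (2π·6378/360) km/° = 29.89 × 111.3 = 3328 km.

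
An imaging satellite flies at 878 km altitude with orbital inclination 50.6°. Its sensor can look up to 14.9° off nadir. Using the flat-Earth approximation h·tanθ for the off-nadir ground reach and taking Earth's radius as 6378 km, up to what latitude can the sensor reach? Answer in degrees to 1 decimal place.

For a prograde orbit the ground track reaches latitude ±i = ±50.6°.
Sensor half-swath on the ground ≈ 878·tan(14.9°) = 234 km = 2.10° of latitude.
Maximum observable latitude ≈ 50.6 + 2.10 = 52.7°.

52.7°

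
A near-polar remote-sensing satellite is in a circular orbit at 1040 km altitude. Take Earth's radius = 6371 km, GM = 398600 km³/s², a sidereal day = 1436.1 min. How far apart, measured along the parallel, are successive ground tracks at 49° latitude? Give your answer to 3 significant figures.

1940 km

Semi-major axis a = 6371 + 1040 = 7411 km. Period T = 2π√(a³/μ) = 2π√(7411³/398600) = 6349.3 s = 105.82 min.
Node shift per orbit = (6349.3/86166) × 360° = 26.53°.
Equatorial spacing = 26.53 × 111.2 km/° = 2950 km.
At 49° latitude, spacing = 2950 × cos(49°) = 1935 km.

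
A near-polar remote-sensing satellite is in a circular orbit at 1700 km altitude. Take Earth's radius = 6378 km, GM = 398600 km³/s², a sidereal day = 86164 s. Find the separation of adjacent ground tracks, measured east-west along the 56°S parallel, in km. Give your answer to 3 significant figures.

Semi-major axis a = 6378 + 1700 = 8078 km. Period T = 2π√(a³/μ) = 2π√(8078³/398600) = 7225.5 s = 120.42 min.
Node shift per orbit = (7225.5/86164) × 360° = 30.19°.
Equatorial spacing = 30.19 × 111.3 km/° = 3361 km.
At 56° latitude, spacing = 3361 × cos(56°) = 1879 km.

1880 km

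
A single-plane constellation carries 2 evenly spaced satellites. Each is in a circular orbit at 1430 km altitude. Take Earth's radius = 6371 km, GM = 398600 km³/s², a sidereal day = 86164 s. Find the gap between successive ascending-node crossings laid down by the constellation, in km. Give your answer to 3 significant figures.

1590 km

Semi-major axis a = 6371 + 1430 = 7801 km. Period T = 2π√(a³/μ) = 2π√(7801³/398600) = 6857.0 s = 114.28 min.
Single-satellite node shift = (6857.0/86164) × 360° = 28.65°.
With 2 satellites evenly phased, successive equator crossings are 28.65/2 = 14.325° apart.
That is 14.325 × 111.2 = 1593 km at the equator.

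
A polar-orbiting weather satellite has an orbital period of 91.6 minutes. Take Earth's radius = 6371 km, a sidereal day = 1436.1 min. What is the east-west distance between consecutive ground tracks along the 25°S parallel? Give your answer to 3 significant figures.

2310 km

T = 91.6 min = 5496.0 s.
Node shift per orbit = (5496.0/86166) × 360° = 22.96°.
Equatorial spacing = 22.96 × 111.2 km/° = 2553 km.
At 25° latitude, spacing = 2553 × cos(25°) = 2314 km.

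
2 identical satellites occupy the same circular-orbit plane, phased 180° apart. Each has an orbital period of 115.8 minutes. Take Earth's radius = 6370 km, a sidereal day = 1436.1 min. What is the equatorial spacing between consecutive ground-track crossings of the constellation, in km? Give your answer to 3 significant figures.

T = 115.8 min = 6948.0 s.
Single-satellite node shift = (6948.0/86166) × 360° = 29.03°.
With 2 satellites evenly phased, successive equator crossings are 29.03/2 = 14.514° apart.
That is 14.514 × 111.2 = 1614 km at the equator.

1610 km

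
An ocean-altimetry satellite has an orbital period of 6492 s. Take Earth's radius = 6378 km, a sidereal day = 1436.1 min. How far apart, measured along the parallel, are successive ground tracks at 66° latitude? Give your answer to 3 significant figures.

1230 km

Node shift per orbit = (6492.0/86166) × 360° = 27.12°.
Equatorial spacing = 27.12 × 111.3 km/° = 3019 km.
At 66° latitude, spacing = 3019 × cos(66°) = 1228 km.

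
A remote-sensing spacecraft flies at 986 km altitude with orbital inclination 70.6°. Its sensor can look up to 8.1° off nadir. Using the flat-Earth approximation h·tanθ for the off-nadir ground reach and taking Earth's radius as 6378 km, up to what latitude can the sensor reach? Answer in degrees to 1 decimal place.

For a prograde orbit the ground track reaches latitude ±i = ±70.6°.
Sensor half-swath on the ground ≈ 986·tan(8.1°) = 140 km = 1.26° of latitude.
Maximum observable latitude ≈ 70.6 + 1.26 = 71.9°.

71.9°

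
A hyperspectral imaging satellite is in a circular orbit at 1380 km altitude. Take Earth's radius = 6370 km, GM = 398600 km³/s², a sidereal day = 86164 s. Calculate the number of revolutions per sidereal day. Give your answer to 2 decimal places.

Semi-major axis a = 6370 + 1380 = 7750 km. Period T = 2π√(a³/μ) = 2π√(7750³/398600) = 6789.9 s = 113.17 min.
Orbits per sidereal day = 86164 / 6789.9 = 12.690.

12.69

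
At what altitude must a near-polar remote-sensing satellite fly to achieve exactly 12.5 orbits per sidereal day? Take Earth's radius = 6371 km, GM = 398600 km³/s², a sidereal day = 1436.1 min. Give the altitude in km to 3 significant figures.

Required period T = 86166 / 12.5 = 6893.3 s.
From T = 2π√(a³/μ): a = (μ T²/4π²)^(1/3) = (398600 × 6893.3² / 4π²)^(1/3) = 7828 km.
Altitude h = a − R = 7828 − 6371 = 1457 km.

1460 km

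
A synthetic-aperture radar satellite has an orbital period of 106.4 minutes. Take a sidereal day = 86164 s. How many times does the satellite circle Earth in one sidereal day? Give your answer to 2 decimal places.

T = 106.4 min = 6384.0 s.
Orbits per sidereal day = 86164 / 6384.0 = 13.497.

13.50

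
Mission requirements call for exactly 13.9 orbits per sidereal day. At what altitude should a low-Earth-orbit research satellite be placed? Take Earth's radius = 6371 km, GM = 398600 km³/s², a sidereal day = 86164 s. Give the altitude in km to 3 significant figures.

922 km

Required period T = 86164 / 13.9 = 6198.8 s.
From T = 2π√(a³/μ): a = (μ T²/4π²)^(1/3) = (398600 × 6198.8² / 4π²)^(1/3) = 7293 km.
Altitude h = a − R = 7293 − 6371 = 922 km.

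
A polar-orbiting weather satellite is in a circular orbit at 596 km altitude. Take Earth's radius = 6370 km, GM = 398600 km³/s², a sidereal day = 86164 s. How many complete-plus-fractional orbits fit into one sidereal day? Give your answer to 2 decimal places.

Semi-major axis a = 6370 + 596 = 6966 km. Period T = 2π√(a³/μ) = 2π√(6966³/398600) = 5786.1 s = 96.44 min.
Orbits per sidereal day = 86164 / 5786.1 = 14.892.

14.89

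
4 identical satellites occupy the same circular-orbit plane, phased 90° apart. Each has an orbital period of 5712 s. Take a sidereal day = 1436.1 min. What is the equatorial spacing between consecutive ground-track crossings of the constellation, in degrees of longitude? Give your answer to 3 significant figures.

Single-satellite node shift = (5712.0/86166) × 360° = 23.86°.
With 4 satellites evenly phased, successive equator crossings are 23.86/4 = 5.966° apart.

5.97°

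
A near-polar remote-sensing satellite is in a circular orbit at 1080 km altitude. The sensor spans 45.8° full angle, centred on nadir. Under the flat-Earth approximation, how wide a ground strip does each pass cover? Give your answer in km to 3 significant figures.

Half-angle = 45.8°/2 = 22.9°.
Swath width ≈ 2h·tan(θ/2) = 2 × 1080 × tan(22.9°) = 912.4 km.

912 km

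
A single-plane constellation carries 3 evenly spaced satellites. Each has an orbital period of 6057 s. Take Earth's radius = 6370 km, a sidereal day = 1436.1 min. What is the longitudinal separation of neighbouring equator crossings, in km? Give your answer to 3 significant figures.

Single-satellite node shift = (6057.0/86166) × 360° = 25.31°.
With 3 satellites evenly phased, successive equator crossings are 25.31/3 = 8.435° apart.
That is 8.435 × 111.2 = 938 km at the equator.

938 km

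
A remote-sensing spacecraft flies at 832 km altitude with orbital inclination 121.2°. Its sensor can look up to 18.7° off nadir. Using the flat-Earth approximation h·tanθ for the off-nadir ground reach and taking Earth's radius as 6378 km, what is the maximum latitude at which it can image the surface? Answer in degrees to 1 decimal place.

Retrograde orbit: the ground track reaches ±(180° − i) = ±(180 − 121.2) = ±58.8°.
Sensor half-swath on the ground ≈ 832·tan(18.7°) = 282 km = 2.53° of latitude.
Maximum observable latitude ≈ 58.8 + 2.53 = 61.3°.

61.3°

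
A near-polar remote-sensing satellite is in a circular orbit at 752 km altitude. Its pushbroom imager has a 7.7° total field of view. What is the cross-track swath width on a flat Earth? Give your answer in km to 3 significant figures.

101 km

Half-angle = 7.7°/2 = 3.85°.
Swath width ≈ 2h·tan(θ/2) = 2 × 752 × tan(3.85°) = 101.2 km.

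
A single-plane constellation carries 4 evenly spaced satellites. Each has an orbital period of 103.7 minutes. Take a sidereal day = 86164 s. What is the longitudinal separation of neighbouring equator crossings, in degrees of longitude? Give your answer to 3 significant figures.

T = 103.7 min = 6222.0 s.
Single-satellite node shift = (6222.0/86164) × 360° = 26.00°.
With 4 satellites evenly phased, successive equator crossings are 26.00/4 = 6.499° apart.

6.50°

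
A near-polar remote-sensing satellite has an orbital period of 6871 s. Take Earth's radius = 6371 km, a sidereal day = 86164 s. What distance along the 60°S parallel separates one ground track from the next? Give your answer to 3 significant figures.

Node shift per orbit = (6871.0/86164) × 360° = 28.71°.
Equatorial spacing = 28.71 × 111.2 km/° = 3192 km.
At 60° latitude, spacing = 3192 × cos(60°) = 1596 km.

1600 km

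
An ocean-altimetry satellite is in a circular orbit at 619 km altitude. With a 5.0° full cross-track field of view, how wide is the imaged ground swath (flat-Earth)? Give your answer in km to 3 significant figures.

54.1 km

Half-angle = 5.0°/2 = 2.5°.
Swath width ≈ 2h·tan(θ/2) = 2 × 619 × tan(2.5°) = 54.1 km.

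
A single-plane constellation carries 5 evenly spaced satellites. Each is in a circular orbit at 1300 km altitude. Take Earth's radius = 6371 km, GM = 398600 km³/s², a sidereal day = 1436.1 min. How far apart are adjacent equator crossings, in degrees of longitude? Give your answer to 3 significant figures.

Semi-major axis a = 6371 + 1300 = 7671 km. Period T = 2π√(a³/μ) = 2π√(7671³/398600) = 6686.4 s = 111.44 min.
Single-satellite node shift = (6686.4/86166) × 360° = 27.94°.
With 5 satellites evenly phased, successive equator crossings are 27.94/5 = 5.587° apart.

5.59°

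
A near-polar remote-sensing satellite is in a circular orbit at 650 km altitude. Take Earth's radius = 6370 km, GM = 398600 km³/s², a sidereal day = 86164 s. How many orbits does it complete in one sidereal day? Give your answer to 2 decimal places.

Semi-major axis a = 6370 + 650 = 7020 km. Period T = 2π√(a³/μ) = 2π√(7020³/398600) = 5853.5 s = 97.56 min.
Orbits per sidereal day = 86164 / 5853.5 = 14.720.

14.72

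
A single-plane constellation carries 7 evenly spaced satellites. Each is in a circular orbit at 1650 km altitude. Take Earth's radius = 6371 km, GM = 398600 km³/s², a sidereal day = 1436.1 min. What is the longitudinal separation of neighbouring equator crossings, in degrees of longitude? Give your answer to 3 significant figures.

Semi-major axis a = 6371 + 1650 = 8021 km. Period T = 2π√(a³/μ) = 2π√(8021³/398600) = 7149.1 s = 119.15 min.
Single-satellite node shift = (7149.1/86166) × 360° = 29.87°.
With 7 satellites evenly phased, successive equator crossings are 29.87/7 = 4.267° apart.

4.27°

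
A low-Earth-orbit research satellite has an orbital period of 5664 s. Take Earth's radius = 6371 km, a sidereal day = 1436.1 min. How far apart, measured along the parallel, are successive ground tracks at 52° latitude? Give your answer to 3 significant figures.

1620 km

Node shift per orbit = (5664.0/86166) × 360° = 23.66°.
Equatorial spacing = 23.66 × 111.2 km/° = 2631 km.
At 52° latitude, spacing = 2631 × cos(52°) = 1620 km.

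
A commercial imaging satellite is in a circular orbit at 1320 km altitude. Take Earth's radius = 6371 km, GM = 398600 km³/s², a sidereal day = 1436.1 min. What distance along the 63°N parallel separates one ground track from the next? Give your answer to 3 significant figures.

1420 km

Semi-major axis a = 6371 + 1320 = 7691 km. Period T = 2π√(a³/μ) = 2π√(7691³/398600) = 6712.5 s = 111.88 min.
Node shift per orbit = (6712.5/86166) × 360° = 28.04°.
Equatorial spacing = 28.04 × 111.2 km/° = 3118 km.
At 63° latitude, spacing = 3118 × cos(63°) = 1416 km.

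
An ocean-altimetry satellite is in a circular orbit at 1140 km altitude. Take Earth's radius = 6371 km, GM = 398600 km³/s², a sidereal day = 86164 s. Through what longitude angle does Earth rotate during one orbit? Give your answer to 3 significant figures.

Semi-major axis a = 6371 + 1140 = 7511 km. Period T = 2π√(a³/μ) = 2π√(7511³/398600) = 6478.3 s = 107.97 min.
During one orbit Earth rotates (6478.3 / 86164) × 360° = 27.07°.

27.1°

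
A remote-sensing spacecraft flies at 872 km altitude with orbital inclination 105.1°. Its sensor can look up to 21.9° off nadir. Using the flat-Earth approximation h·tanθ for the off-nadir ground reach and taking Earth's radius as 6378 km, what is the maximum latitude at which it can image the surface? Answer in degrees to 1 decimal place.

78.0°

Retrograde orbit: the ground track reaches ±(180° − i) = ±(180 − 105.1) = ±74.9°.
Sensor half-swath on the ground ≈ 872·tan(21.9°) = 351 km = 3.15° of latitude.
Maximum observable latitude ≈ 74.9 + 3.15 = 78.0°.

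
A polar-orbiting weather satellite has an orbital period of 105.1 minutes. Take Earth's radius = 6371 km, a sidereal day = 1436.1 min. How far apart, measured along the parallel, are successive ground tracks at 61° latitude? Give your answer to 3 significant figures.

T = 105.1 min = 6306.0 s.
Node shift per orbit = (6306.0/86166) × 360° = 26.35°.
Equatorial spacing = 26.35 × 111.2 km/° = 2930 km.
At 61° latitude, spacing = 2930 × cos(61°) = 1420 km.

1420 km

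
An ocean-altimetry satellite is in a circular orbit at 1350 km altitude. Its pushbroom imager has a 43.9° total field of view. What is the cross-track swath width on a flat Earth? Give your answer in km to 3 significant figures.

Half-angle = 43.9°/2 = 21.95°.
Swath width ≈ 2h·tan(θ/2) = 2 × 1350 × tan(21.95°) = 1088.1 km.

1090 km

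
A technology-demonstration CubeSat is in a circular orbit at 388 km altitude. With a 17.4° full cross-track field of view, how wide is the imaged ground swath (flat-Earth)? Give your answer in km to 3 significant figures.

119 km

Half-angle = 17.4°/2 = 8.7°.
Swath width ≈ 2h·tan(θ/2) = 2 × 388 × tan(8.7°) = 118.7 km.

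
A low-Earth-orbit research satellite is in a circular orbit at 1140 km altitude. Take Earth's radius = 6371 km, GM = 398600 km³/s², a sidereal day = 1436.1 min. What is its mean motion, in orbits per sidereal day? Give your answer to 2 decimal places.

Semi-major axis a = 6371 + 1140 = 7511 km. Period T = 2π√(a³/μ) = 2π√(7511³/398600) = 6478.3 s = 107.97 min.
Orbits per sidereal day = 86166 / 6478.3 = 13.301.

13.30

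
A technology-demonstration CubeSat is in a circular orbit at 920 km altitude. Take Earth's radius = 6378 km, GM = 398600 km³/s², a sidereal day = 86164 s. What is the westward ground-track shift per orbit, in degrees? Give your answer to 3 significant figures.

25.9°

Semi-major axis a = 6378 + 920 = 7298 km. Period T = 2π√(a³/μ) = 2π√(7298³/398600) = 6204.6 s = 103.41 min.
During one orbit Earth rotates (6204.6 / 86164) × 360° = 25.92°.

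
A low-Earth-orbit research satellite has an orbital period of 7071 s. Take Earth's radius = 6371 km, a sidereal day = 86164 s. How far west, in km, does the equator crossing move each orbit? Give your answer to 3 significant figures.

During one orbit Earth rotates (7071.0 / 86164) × 360° = 29.54°.
At the equator that is 29.54° × (2π·6371/360) km/° = 29.54 × 111.2 = 3285 km.

3290 km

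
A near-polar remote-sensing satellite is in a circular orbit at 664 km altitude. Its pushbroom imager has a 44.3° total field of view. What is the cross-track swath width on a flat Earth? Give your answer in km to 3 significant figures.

541 km

Half-angle = 44.3°/2 = 22.15°.
Swath width ≈ 2h·tan(θ/2) = 2 × 664 × tan(22.15°) = 540.6 km.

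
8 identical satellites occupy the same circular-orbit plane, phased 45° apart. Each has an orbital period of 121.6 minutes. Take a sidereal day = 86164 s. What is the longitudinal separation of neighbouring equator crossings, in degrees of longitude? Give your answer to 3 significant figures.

3.81°

T = 121.6 min = 7296.0 s.
Single-satellite node shift = (7296.0/86164) × 360° = 30.48°.
With 8 satellites evenly phased, successive equator crossings are 30.48/8 = 3.810° apart.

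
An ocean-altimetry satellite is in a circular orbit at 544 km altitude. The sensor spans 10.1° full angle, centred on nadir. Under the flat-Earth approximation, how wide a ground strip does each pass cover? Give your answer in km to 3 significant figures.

96.1 km

Half-angle = 10.1°/2 = 5.05°.
Swath width ≈ 2h·tan(θ/2) = 2 × 544 × tan(5.05°) = 96.1 km.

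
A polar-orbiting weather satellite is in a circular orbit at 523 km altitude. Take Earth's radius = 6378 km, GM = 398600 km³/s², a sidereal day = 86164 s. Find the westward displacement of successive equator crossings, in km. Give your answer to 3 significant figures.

Semi-major axis a = 6378 + 523 = 6901 km. Period T = 2π√(a³/μ) = 2π√(6901³/398600) = 5705.3 s = 95.09 min.
During one orbit Earth rotates (5705.3 / 86164) × 360° = 23.84°.
At the equator that is 23.84° × (2π·6378/360) km/° = 23.84 × 111.3 = 2653 km.

2650 km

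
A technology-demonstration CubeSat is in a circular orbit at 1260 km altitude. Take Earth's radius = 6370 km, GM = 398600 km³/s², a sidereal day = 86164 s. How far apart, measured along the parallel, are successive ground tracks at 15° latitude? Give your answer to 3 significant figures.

2980 km

Semi-major axis a = 6370 + 1260 = 7630 km. Period T = 2π√(a³/μ) = 2π√(7630³/398600) = 6632.8 s = 110.55 min.
Node shift per orbit = (6632.8/86164) × 360° = 27.71°.
Equatorial spacing = 27.71 × 111.2 km/° = 3081 km.
At 15° latitude, spacing = 3081 × cos(15°) = 2976 km.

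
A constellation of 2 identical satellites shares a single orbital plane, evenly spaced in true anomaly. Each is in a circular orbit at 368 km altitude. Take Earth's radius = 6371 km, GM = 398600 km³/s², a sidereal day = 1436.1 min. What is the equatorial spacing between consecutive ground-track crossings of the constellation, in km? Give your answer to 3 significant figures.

1280 km

Semi-major axis a = 6371 + 368 = 6739 km. Period T = 2π√(a³/μ) = 2π√(6739³/398600) = 5505.6 s = 91.76 min.
Single-satellite node shift = (5505.6/86166) × 360° = 23.00°.
With 2 satellites evenly phased, successive equator crossings are 23.00/2 = 11.501° apart.
That is 11.501 × 111.2 = 1279 km at the equator.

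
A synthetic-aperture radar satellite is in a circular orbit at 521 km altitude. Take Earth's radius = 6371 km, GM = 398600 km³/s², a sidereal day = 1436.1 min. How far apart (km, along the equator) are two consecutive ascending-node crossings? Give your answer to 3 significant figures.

2650 km

Semi-major axis a = 6371 + 521 = 6892 km. Period T = 2π√(a³/μ) = 2π√(6892³/398600) = 5694.2 s = 94.90 min.
During one orbit Earth rotates (5694.2 / 86166) × 360° = 23.79°.
At the equator that is 23.79° × (2π·6371/360) km/° = 23.79 × 111.2 = 2645 km.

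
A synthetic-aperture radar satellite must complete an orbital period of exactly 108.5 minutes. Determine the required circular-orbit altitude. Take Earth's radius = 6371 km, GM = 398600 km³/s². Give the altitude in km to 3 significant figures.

T = 108.5 min = 6510.0 s.
From T = 2π√(a³/μ): a = (μ T²/4π²)^(1/3) = (398600 × 6510.0² / 4π²)^(1/3) = 7536 km.
Altitude h = a − R = 7536 − 6371 = 1165 km.

1160 km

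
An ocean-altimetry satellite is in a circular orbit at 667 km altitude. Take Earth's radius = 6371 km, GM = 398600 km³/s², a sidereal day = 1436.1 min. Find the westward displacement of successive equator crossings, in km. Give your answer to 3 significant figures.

Semi-major axis a = 6371 + 667 = 7038 km. Period T = 2π√(a³/μ) = 2π√(7038³/398600) = 5876.0 s = 97.93 min.
During one orbit Earth rotates (5876.0 / 86166) × 360° = 24.55°.
At the equator that is 24.55° × (2π·6371/360) km/° = 24.55 × 111.2 = 2730 km.

2730 km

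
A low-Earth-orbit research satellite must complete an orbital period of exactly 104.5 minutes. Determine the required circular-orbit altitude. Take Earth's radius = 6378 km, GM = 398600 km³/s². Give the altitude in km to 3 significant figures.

971 km

T = 104.5 min = 6270.0 s.
From T = 2π√(a³/μ): a = (μ T²/4π²)^(1/3) = (398600 × 6270.0² / 4π²)^(1/3) = 7349 km.
Altitude h = a − R = 7349 − 6378 = 971 km.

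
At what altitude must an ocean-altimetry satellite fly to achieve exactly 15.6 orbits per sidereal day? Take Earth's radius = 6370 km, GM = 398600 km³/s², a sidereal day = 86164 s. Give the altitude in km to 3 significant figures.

Required period T = 86164 / 15.6 = 5523.3 s.
From T = 2π√(a³/μ): a = (μ T²/4π²)^(1/3) = (398600 × 5523.3² / 4π²)^(1/3) = 6753 km.
Altitude h = a − R = 6753 − 6370 = 383 km.

383 km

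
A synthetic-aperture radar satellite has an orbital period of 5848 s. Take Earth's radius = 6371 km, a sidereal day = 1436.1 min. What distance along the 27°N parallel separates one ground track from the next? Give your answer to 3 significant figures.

2420 km

Node shift per orbit = (5848.0/86166) × 360° = 24.43°.
Equatorial spacing = 24.43 × 111.2 km/° = 2717 km.
At 27° latitude, spacing = 2717 × cos(27°) = 2421 km.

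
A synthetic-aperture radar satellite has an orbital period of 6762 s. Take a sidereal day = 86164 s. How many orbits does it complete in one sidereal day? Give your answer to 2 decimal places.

12.74

Orbits per sidereal day = 86164 / 6762.0 = 12.742.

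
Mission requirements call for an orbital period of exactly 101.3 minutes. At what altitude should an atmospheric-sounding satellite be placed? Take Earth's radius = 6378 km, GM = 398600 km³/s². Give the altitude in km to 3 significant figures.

820 km

T = 101.3 min = 6078.0 s.
From T = 2π√(a³/μ): a = (μ T²/4π²)^(1/3) = (398600 × 6078.0² / 4π²)^(1/3) = 7198 km.
Altitude h = a − R = 7198 − 6378 = 820 km.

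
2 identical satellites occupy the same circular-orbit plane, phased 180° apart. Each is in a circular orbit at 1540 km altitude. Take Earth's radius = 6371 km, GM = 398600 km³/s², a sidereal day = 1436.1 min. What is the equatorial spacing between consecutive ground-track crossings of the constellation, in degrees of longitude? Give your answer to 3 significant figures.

14.6°

Semi-major axis a = 6371 + 1540 = 7911 km. Period T = 2π√(a³/μ) = 2π√(7911³/398600) = 7002.6 s = 116.71 min.
Single-satellite node shift = (7002.6/86166) × 360° = 29.26°.
With 2 satellites evenly phased, successive equator crossings are 29.26/2 = 14.628° apart.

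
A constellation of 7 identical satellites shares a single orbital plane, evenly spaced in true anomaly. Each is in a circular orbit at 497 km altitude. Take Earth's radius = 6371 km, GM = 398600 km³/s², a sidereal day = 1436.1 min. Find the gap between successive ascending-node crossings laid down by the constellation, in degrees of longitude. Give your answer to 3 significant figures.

3.38°

Semi-major axis a = 6371 + 497 = 6868 km. Period T = 2π√(a³/μ) = 2π√(6868³/398600) = 5664.4 s = 94.41 min.
Single-satellite node shift = (5664.4/86166) × 360° = 23.67°.
With 7 satellites evenly phased, successive equator crossings are 23.67/7 = 3.381° apart.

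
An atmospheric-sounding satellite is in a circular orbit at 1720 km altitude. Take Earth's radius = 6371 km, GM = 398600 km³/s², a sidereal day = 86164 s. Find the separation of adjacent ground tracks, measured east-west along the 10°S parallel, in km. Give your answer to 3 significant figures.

3310 km

Semi-major axis a = 6371 + 1720 = 8091 km. Period T = 2π√(a³/μ) = 2π√(8091³/398600) = 7242.9 s = 120.72 min.
Node shift per orbit = (7242.9/86164) × 360° = 30.26°.
Equatorial spacing = 30.26 × 111.2 km/° = 3365 km.
At 10° latitude, spacing = 3365 × cos(10°) = 3314 km.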